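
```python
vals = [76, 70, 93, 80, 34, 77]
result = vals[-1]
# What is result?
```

vals has length 6. Negative index -1 maps to positive index 6 + (-1) = 5. vals[5] = 77.

77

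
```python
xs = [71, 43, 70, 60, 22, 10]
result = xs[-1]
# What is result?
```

xs has length 6. Negative index -1 maps to positive index 6 + (-1) = 5. xs[5] = 10.

10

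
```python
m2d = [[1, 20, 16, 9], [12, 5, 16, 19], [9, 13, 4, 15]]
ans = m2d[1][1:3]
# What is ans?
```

m2d[1] = [12, 5, 16, 19]. m2d[1] has length 4. The slice m2d[1][1:3] selects indices [1, 2] (1->5, 2->16), giving [5, 16].

[5, 16]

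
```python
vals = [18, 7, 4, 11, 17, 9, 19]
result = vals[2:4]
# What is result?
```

vals has length 7. The slice vals[2:4] selects indices [2, 3] (2->4, 3->11), giving [4, 11].

[4, 11]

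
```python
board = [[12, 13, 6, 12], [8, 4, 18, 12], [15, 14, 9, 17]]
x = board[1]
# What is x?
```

board has 3 rows. Row 1 is [8, 4, 18, 12].

[8, 4, 18, 12]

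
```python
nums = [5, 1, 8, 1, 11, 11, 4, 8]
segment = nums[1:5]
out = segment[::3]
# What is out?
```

nums has length 8. The slice nums[1:5] selects indices [1, 2, 3, 4] (1->1, 2->8, 3->1, 4->11), giving [1, 8, 1, 11]. So segment = [1, 8, 1, 11]. segment has length 4. The slice segment[::3] selects indices [0, 3] (0->1, 3->11), giving [1, 11].

[1, 11]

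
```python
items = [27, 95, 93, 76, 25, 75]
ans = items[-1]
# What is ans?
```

items has length 6. Negative index -1 maps to positive index 6 + (-1) = 5. items[5] = 75.

75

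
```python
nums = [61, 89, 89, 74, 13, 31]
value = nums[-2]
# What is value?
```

nums has length 6. Negative index -2 maps to positive index 6 + (-2) = 4. nums[4] = 13.

13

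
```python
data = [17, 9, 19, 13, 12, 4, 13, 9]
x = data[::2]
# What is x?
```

data has length 8. The slice data[::2] selects indices [0, 2, 4, 6] (0->17, 2->19, 4->12, 6->13), giving [17, 19, 12, 13].

[17, 19, 12, 13]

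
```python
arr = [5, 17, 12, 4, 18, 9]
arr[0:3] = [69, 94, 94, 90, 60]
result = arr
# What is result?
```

arr starts as [5, 17, 12, 4, 18, 9] (length 6). The slice arr[0:3] covers indices [0, 1, 2] with values [5, 17, 12]. Replacing that slice with [69, 94, 94, 90, 60] (different length) produces [69, 94, 94, 90, 60, 4, 18, 9].

[69, 94, 94, 90, 60, 4, 18, 9]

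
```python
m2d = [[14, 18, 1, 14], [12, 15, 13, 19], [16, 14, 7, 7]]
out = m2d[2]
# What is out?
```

m2d has 3 rows. Row 2 is [16, 14, 7, 7].

[16, 14, 7, 7]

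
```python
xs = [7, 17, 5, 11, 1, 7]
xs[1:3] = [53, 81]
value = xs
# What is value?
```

xs starts as [7, 17, 5, 11, 1, 7] (length 6). The slice xs[1:3] covers indices [1, 2] with values [17, 5]. Replacing that slice with [53, 81] (same length) produces [7, 53, 81, 11, 1, 7].

[7, 53, 81, 11, 1, 7]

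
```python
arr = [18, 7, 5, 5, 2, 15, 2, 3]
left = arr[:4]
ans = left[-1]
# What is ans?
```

arr has length 8. The slice arr[:4] selects indices [0, 1, 2, 3] (0->18, 1->7, 2->5, 3->5), giving [18, 7, 5, 5]. So left = [18, 7, 5, 5]. Then left[-1] = 5.

5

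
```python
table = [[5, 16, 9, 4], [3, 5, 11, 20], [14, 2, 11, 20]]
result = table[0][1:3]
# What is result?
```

table[0] = [5, 16, 9, 4]. table[0] has length 4. The slice table[0][1:3] selects indices [1, 2] (1->16, 2->9), giving [16, 9].

[16, 9]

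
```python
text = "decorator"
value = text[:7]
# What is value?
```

text has length 9. The slice text[:7] selects indices [0, 1, 2, 3, 4, 5, 6] (0->'d', 1->'e', 2->'c', 3->'o', 4->'r', 5->'a', 6->'t'), giving 'decorat'.

'decorat'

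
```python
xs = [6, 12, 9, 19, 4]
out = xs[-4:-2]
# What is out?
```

xs has length 5. The slice xs[-4:-2] selects indices [1, 2] (1->12, 2->9), giving [12, 9].

[12, 9]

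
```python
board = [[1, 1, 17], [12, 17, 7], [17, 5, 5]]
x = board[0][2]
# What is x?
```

board[0] = [1, 1, 17]. Taking column 2 of that row yields 17.

17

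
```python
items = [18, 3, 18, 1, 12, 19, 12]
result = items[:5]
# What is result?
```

items has length 7. The slice items[:5] selects indices [0, 1, 2, 3, 4] (0->18, 1->3, 2->18, 3->1, 4->12), giving [18, 3, 18, 1, 12].

[18, 3, 18, 1, 12]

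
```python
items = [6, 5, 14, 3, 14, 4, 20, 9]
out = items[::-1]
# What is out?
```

items has length 8. The slice items[::-1] selects indices [7, 6, 5, 4, 3, 2, 1, 0] (7->9, 6->20, 5->4, 4->14, 3->3, 2->14, 1->5, 0->6), giving [9, 20, 4, 14, 3, 14, 5, 6].

[9, 20, 4, 14, 3, 14, 5, 6]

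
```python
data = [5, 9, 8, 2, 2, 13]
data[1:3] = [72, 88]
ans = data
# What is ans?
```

data starts as [5, 9, 8, 2, 2, 13] (length 6). The slice data[1:3] covers indices [1, 2] with values [9, 8]. Replacing that slice with [72, 88] (same length) produces [5, 72, 88, 2, 2, 13].

[5, 72, 88, 2, 2, 13]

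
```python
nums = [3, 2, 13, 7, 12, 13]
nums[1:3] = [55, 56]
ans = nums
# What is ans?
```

nums starts as [3, 2, 13, 7, 12, 13] (length 6). The slice nums[1:3] covers indices [1, 2] with values [2, 13]. Replacing that slice with [55, 56] (same length) produces [3, 55, 56, 7, 12, 13].

[3, 55, 56, 7, 12, 13]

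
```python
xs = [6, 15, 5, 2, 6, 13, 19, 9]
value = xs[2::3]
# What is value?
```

xs has length 8. The slice xs[2::3] selects indices [2, 5] (2->5, 5->13), giving [5, 13].

[5, 13]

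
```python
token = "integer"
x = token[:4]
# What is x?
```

token has length 7. The slice token[:4] selects indices [0, 1, 2, 3] (0->'i', 1->'n', 2->'t', 3->'e'), giving 'inte'.

'inte'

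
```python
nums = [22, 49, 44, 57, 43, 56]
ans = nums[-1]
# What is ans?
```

nums has length 6. Negative index -1 maps to positive index 6 + (-1) = 5. nums[5] = 56.

56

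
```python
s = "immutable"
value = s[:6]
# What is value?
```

s has length 9. The slice s[:6] selects indices [0, 1, 2, 3, 4, 5] (0->'i', 1->'m', 2->'m', 3->'u', 4->'t', 5->'a'), giving 'immuta'.

'immuta'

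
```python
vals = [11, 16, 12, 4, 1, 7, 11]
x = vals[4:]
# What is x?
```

vals has length 7. The slice vals[4:] selects indices [4, 5, 6] (4->1, 5->7, 6->11), giving [1, 7, 11].

[1, 7, 11]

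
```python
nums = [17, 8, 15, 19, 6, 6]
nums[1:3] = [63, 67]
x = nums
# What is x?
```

nums starts as [17, 8, 15, 19, 6, 6] (length 6). The slice nums[1:3] covers indices [1, 2] with values [8, 15]. Replacing that slice with [63, 67] (same length) produces [17, 63, 67, 19, 6, 6].

[17, 63, 67, 19, 6, 6]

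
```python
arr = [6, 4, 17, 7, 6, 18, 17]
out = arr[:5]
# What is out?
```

arr has length 7. The slice arr[:5] selects indices [0, 1, 2, 3, 4] (0->6, 1->4, 2->17, 3->7, 4->6), giving [6, 4, 17, 7, 6].

[6, 4, 17, 7, 6]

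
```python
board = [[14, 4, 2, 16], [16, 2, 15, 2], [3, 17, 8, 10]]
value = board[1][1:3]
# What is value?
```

board[1] = [16, 2, 15, 2]. board[1] has length 4. The slice board[1][1:3] selects indices [1, 2] (1->2, 2->15), giving [2, 15].

[2, 15]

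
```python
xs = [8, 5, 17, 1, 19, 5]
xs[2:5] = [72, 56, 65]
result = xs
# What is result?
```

xs starts as [8, 5, 17, 1, 19, 5] (length 6). The slice xs[2:5] covers indices [2, 3, 4] with values [17, 1, 19]. Replacing that slice with [72, 56, 65] (same length) produces [8, 5, 72, 56, 65, 5].

[8, 5, 72, 56, 65, 5]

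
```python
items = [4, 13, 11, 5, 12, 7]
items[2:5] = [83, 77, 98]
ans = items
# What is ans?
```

items starts as [4, 13, 11, 5, 12, 7] (length 6). The slice items[2:5] covers indices [2, 3, 4] with values [11, 5, 12]. Replacing that slice with [83, 77, 98] (same length) produces [4, 13, 83, 77, 98, 7].

[4, 13, 83, 77, 98, 7]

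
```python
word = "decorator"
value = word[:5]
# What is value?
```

word has length 9. The slice word[:5] selects indices [0, 1, 2, 3, 4] (0->'d', 1->'e', 2->'c', 3->'o', 4->'r'), giving 'decor'.

'decor'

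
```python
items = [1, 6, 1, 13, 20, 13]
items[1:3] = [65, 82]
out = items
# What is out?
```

items starts as [1, 6, 1, 13, 20, 13] (length 6). The slice items[1:3] covers indices [1, 2] with values [6, 1]. Replacing that slice with [65, 82] (same length) produces [1, 65, 82, 13, 20, 13].

[1, 65, 82, 13, 20, 13]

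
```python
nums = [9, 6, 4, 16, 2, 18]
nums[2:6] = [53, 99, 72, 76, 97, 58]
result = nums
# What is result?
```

nums starts as [9, 6, 4, 16, 2, 18] (length 6). The slice nums[2:6] covers indices [2, 3, 4, 5] with values [4, 16, 2, 18]. Replacing that slice with [53, 99, 72, 76, 97, 58] (different length) produces [9, 6, 53, 99, 72, 76, 97, 58].

[9, 6, 53, 99, 72, 76, 97, 58]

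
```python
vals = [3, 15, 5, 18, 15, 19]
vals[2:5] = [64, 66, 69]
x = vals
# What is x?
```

vals starts as [3, 15, 5, 18, 15, 19] (length 6). The slice vals[2:5] covers indices [2, 3, 4] with values [5, 18, 15]. Replacing that slice with [64, 66, 69] (same length) produces [3, 15, 64, 66, 69, 19].

[3, 15, 64, 66, 69, 19]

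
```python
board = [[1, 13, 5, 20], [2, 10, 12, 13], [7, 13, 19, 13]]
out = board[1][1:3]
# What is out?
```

board[1] = [2, 10, 12, 13]. board[1] has length 4. The slice board[1][1:3] selects indices [1, 2] (1->10, 2->12), giving [10, 12].

[10, 12]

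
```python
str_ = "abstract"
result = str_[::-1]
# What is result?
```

str_ has length 8. The slice str_[::-1] selects indices [7, 6, 5, 4, 3, 2, 1, 0] (7->'t', 6->'c', 5->'a', 4->'r', 3->'t', 2->'s', 1->'b', 0->'a'), giving 'tcartsba'.

'tcartsba'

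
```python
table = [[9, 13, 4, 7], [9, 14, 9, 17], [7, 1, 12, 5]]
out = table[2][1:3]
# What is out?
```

table[2] = [7, 1, 12, 5]. table[2] has length 4. The slice table[2][1:3] selects indices [1, 2] (1->1, 2->12), giving [1, 12].

[1, 12]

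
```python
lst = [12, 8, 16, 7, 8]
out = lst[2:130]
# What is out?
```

lst has length 5. The slice lst[2:130] selects indices [2, 3, 4] (2->16, 3->7, 4->8), giving [16, 7, 8].

[16, 7, 8]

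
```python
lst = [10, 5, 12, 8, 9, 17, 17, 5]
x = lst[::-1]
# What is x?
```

lst has length 8. The slice lst[::-1] selects indices [7, 6, 5, 4, 3, 2, 1, 0] (7->5, 6->17, 5->17, 4->9, 3->8, 2->12, 1->5, 0->10), giving [5, 17, 17, 9, 8, 12, 5, 10].

[5, 17, 17, 9, 8, 12, 5, 10]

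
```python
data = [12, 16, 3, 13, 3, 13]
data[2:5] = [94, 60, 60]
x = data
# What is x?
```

data starts as [12, 16, 3, 13, 3, 13] (length 6). The slice data[2:5] covers indices [2, 3, 4] with values [3, 13, 3]. Replacing that slice with [94, 60, 60] (same length) produces [12, 16, 94, 60, 60, 13].

[12, 16, 94, 60, 60, 13]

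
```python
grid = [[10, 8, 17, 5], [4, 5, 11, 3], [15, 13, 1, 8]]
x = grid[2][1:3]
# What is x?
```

grid[2] = [15, 13, 1, 8]. grid[2] has length 4. The slice grid[2][1:3] selects indices [1, 2] (1->13, 2->1), giving [13, 1].

[13, 1]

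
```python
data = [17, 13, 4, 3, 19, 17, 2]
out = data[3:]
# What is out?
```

data has length 7. The slice data[3:] selects indices [3, 4, 5, 6] (3->3, 4->19, 5->17, 6->2), giving [3, 19, 17, 2].

[3, 19, 17, 2]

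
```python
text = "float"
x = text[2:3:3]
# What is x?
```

text has length 5. The slice text[2:3:3] selects indices [2] (2->'o'), giving 'o'.

'o'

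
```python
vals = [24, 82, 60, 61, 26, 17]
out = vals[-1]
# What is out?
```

vals has length 6. Negative index -1 maps to positive index 6 + (-1) = 5. vals[5] = 17.

17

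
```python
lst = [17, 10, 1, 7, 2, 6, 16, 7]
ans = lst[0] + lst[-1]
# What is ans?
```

lst has length 8. lst[0] = 17.
lst has length 8. Negative index -1 maps to positive index 8 + (-1) = 7. lst[7] = 7.
Sum: 17 + 7 = 24.

24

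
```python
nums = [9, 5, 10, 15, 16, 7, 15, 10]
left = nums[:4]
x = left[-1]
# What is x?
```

nums has length 8. The slice nums[:4] selects indices [0, 1, 2, 3] (0->9, 1->5, 2->10, 3->15), giving [9, 5, 10, 15]. So left = [9, 5, 10, 15]. Then left[-1] = 15.

15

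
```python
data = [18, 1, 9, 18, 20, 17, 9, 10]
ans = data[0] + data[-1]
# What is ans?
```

data has length 8. data[0] = 18.
data has length 8. Negative index -1 maps to positive index 8 + (-1) = 7. data[7] = 10.
Sum: 18 + 10 = 28.

28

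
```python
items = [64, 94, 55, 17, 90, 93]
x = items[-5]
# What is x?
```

items has length 6. Negative index -5 maps to positive index 6 + (-5) = 1. items[1] = 94.

94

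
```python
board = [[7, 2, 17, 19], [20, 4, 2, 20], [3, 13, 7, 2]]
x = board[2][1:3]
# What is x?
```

board[2] = [3, 13, 7, 2]. board[2] has length 4. The slice board[2][1:3] selects indices [1, 2] (1->13, 2->7), giving [13, 7].

[13, 7]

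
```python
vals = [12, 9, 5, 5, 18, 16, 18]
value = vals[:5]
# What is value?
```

vals has length 7. The slice vals[:5] selects indices [0, 1, 2, 3, 4] (0->12, 1->9, 2->5, 3->5, 4->18), giving [12, 9, 5, 5, 18].

[12, 9, 5, 5, 18]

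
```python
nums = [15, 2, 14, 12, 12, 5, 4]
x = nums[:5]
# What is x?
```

nums has length 7. The slice nums[:5] selects indices [0, 1, 2, 3, 4] (0->15, 1->2, 2->14, 3->12, 4->12), giving [15, 2, 14, 12, 12].

[15, 2, 14, 12, 12]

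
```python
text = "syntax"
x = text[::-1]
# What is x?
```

text has length 6. The slice text[::-1] selects indices [5, 4, 3, 2, 1, 0] (5->'x', 4->'a', 3->'t', 2->'n', 1->'y', 0->'s'), giving 'xatnys'.

'xatnys'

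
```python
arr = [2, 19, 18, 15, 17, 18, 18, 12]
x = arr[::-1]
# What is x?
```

arr has length 8. The slice arr[::-1] selects indices [7, 6, 5, 4, 3, 2, 1, 0] (7->12, 6->18, 5->18, 4->17, 3->15, 2->18, 1->19, 0->2), giving [12, 18, 18, 17, 15, 18, 19, 2].

[12, 18, 18, 17, 15, 18, 19, 2]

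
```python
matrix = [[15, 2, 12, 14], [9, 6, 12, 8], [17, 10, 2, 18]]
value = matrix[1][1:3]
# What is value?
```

matrix[1] = [9, 6, 12, 8]. matrix[1] has length 4. The slice matrix[1][1:3] selects indices [1, 2] (1->6, 2->12), giving [6, 12].

[6, 12]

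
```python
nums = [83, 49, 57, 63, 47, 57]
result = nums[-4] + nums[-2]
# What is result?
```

nums has length 6. Negative index -4 maps to positive index 6 + (-4) = 2. nums[2] = 57.
nums has length 6. Negative index -2 maps to positive index 6 + (-2) = 4. nums[4] = 47.
Sum: 57 + 47 = 104.

104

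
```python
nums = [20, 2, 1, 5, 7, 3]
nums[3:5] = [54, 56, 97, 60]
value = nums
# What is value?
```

nums starts as [20, 2, 1, 5, 7, 3] (length 6). The slice nums[3:5] covers indices [3, 4] with values [5, 7]. Replacing that slice with [54, 56, 97, 60] (different length) produces [20, 2, 1, 54, 56, 97, 60, 3].

[20, 2, 1, 54, 56, 97, 60, 3]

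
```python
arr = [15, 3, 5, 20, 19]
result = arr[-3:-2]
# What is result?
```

arr has length 5. The slice arr[-3:-2] selects indices [2] (2->5), giving [5].

[5]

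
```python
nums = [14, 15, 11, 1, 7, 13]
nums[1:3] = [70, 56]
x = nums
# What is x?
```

nums starts as [14, 15, 11, 1, 7, 13] (length 6). The slice nums[1:3] covers indices [1, 2] with values [15, 11]. Replacing that slice with [70, 56] (same length) produces [14, 70, 56, 1, 7, 13].

[14, 70, 56, 1, 7, 13]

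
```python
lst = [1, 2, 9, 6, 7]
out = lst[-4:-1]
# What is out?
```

lst has length 5. The slice lst[-4:-1] selects indices [1, 2, 3] (1->2, 2->9, 3->6), giving [2, 9, 6].

[2, 9, 6]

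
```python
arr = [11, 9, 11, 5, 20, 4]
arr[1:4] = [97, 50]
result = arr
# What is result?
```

arr starts as [11, 9, 11, 5, 20, 4] (length 6). The slice arr[1:4] covers indices [1, 2, 3] with values [9, 11, 5]. Replacing that slice with [97, 50] (different length) produces [11, 97, 50, 20, 4].

[11, 97, 50, 20, 4]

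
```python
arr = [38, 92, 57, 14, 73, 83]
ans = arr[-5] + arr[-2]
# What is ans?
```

arr has length 6. Negative index -5 maps to positive index 6 + (-5) = 1. arr[1] = 92.
arr has length 6. Negative index -2 maps to positive index 6 + (-2) = 4. arr[4] = 73.
Sum: 92 + 73 = 165.

165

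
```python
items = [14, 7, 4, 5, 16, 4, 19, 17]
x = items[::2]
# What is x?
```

items has length 8. The slice items[::2] selects indices [0, 2, 4, 6] (0->14, 2->4, 4->16, 6->19), giving [14, 4, 16, 19].

[14, 4, 16, 19]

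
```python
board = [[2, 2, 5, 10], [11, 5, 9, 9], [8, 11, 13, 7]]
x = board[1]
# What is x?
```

board has 3 rows. Row 1 is [11, 5, 9, 9].

[11, 5, 9, 9]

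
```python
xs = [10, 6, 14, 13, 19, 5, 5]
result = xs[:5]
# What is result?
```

xs has length 7. The slice xs[:5] selects indices [0, 1, 2, 3, 4] (0->10, 1->6, 2->14, 3->13, 4->19), giving [10, 6, 14, 13, 19].

[10, 6, 14, 13, 19]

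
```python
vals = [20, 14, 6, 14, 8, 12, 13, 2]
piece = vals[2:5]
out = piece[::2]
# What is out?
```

vals has length 8. The slice vals[2:5] selects indices [2, 3, 4] (2->6, 3->14, 4->8), giving [6, 14, 8]. So piece = [6, 14, 8]. piece has length 3. The slice piece[::2] selects indices [0, 2] (0->6, 2->8), giving [6, 8].

[6, 8]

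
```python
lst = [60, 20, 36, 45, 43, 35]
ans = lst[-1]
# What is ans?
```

lst has length 6. Negative index -1 maps to positive index 6 + (-1) = 5. lst[5] = 35.

35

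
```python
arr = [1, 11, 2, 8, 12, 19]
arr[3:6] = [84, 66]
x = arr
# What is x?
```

arr starts as [1, 11, 2, 8, 12, 19] (length 6). The slice arr[3:6] covers indices [3, 4, 5] with values [8, 12, 19]. Replacing that slice with [84, 66] (different length) produces [1, 11, 2, 84, 66].

[1, 11, 2, 84, 66]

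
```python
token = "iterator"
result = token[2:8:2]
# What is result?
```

token has length 8. The slice token[2:8:2] selects indices [2, 4, 6] (2->'e', 4->'a', 6->'o'), giving 'eao'.

'eao'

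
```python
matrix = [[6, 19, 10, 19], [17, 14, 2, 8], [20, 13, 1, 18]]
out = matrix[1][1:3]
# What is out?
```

matrix[1] = [17, 14, 2, 8]. matrix[1] has length 4. The slice matrix[1][1:3] selects indices [1, 2] (1->14, 2->2), giving [14, 2].

[14, 2]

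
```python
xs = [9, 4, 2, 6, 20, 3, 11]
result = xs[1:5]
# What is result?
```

xs has length 7. The slice xs[1:5] selects indices [1, 2, 3, 4] (1->4, 2->2, 3->6, 4->20), giving [4, 2, 6, 20].

[4, 2, 6, 20]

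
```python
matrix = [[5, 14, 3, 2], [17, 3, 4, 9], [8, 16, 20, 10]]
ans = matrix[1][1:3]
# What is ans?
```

matrix[1] = [17, 3, 4, 9]. matrix[1] has length 4. The slice matrix[1][1:3] selects indices [1, 2] (1->3, 2->4), giving [3, 4].

[3, 4]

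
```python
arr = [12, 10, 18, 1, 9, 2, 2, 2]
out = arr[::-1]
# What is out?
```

arr has length 8. The slice arr[::-1] selects indices [7, 6, 5, 4, 3, 2, 1, 0] (7->2, 6->2, 5->2, 4->9, 3->1, 2->18, 1->10, 0->12), giving [2, 2, 2, 9, 1, 18, 10, 12].

[2, 2, 2, 9, 1, 18, 10, 12]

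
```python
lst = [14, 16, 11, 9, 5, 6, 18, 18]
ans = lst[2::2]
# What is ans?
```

lst has length 8. The slice lst[2::2] selects indices [2, 4, 6] (2->11, 4->5, 6->18), giving [11, 5, 18].

[11, 5, 18]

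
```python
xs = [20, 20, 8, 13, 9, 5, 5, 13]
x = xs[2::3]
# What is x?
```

xs has length 8. The slice xs[2::3] selects indices [2, 5] (2->8, 5->5), giving [8, 5].

[8, 5]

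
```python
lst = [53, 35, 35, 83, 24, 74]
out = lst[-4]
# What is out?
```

lst has length 6. Negative index -4 maps to positive index 6 + (-4) = 2. lst[2] = 35.

35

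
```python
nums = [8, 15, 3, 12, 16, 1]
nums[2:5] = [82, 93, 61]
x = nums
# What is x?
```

nums starts as [8, 15, 3, 12, 16, 1] (length 6). The slice nums[2:5] covers indices [2, 3, 4] with values [3, 12, 16]. Replacing that slice with [82, 93, 61] (same length) produces [8, 15, 82, 93, 61, 1].

[8, 15, 82, 93, 61, 1]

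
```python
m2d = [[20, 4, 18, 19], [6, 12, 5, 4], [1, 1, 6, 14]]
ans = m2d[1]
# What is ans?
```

m2d has 3 rows. Row 1 is [6, 12, 5, 4].

[6, 12, 5, 4]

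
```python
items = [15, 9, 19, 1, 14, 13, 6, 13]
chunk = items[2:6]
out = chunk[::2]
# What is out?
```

items has length 8. The slice items[2:6] selects indices [2, 3, 4, 5] (2->19, 3->1, 4->14, 5->13), giving [19, 1, 14, 13]. So chunk = [19, 1, 14, 13]. chunk has length 4. The slice chunk[::2] selects indices [0, 2] (0->19, 2->14), giving [19, 14].

[19, 14]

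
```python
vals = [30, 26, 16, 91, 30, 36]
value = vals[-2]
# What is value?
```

vals has length 6. Negative index -2 maps to positive index 6 + (-2) = 4. vals[4] = 30.

30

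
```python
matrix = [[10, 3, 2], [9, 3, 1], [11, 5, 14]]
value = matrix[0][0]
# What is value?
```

matrix[0] = [10, 3, 2]. Taking column 0 of that row yields 10.

10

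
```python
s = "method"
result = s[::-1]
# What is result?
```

s has length 6. The slice s[::-1] selects indices [5, 4, 3, 2, 1, 0] (5->'d', 4->'o', 3->'h', 2->'t', 1->'e', 0->'m'), giving 'dohtem'.

'dohtem'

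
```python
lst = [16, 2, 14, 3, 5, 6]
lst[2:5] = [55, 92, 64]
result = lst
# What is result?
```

lst starts as [16, 2, 14, 3, 5, 6] (length 6). The slice lst[2:5] covers indices [2, 3, 4] with values [14, 3, 5]. Replacing that slice with [55, 92, 64] (same length) produces [16, 2, 55, 92, 64, 6].

[16, 2, 55, 92, 64, 6]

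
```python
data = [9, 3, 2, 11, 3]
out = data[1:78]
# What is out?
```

data has length 5. The slice data[1:78] selects indices [1, 2, 3, 4] (1->3, 2->2, 3->11, 4->3), giving [3, 2, 11, 3].

[3, 2, 11, 3]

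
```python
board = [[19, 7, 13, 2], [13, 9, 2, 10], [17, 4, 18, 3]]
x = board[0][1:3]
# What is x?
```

board[0] = [19, 7, 13, 2]. board[0] has length 4. The slice board[0][1:3] selects indices [1, 2] (1->7, 2->13), giving [7, 13].

[7, 13]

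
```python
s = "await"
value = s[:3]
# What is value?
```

s has length 5. The slice s[:3] selects indices [0, 1, 2] (0->'a', 1->'w', 2->'a'), giving 'awa'.

'awa'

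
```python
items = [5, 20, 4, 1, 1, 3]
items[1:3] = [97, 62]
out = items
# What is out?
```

items starts as [5, 20, 4, 1, 1, 3] (length 6). The slice items[1:3] covers indices [1, 2] with values [20, 4]. Replacing that slice with [97, 62] (same length) produces [5, 97, 62, 1, 1, 3].

[5, 97, 62, 1, 1, 3]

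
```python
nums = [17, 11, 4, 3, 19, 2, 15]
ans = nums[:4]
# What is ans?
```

nums has length 7. The slice nums[:4] selects indices [0, 1, 2, 3] (0->17, 1->11, 2->4, 3->3), giving [17, 11, 4, 3].

[17, 11, 4, 3]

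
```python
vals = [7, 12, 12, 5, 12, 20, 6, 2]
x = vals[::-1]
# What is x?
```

vals has length 8. The slice vals[::-1] selects indices [7, 6, 5, 4, 3, 2, 1, 0] (7->2, 6->6, 5->20, 4->12, 3->5, 2->12, 1->12, 0->7), giving [2, 6, 20, 12, 5, 12, 12, 7].

[2, 6, 20, 12, 5, 12, 12, 7]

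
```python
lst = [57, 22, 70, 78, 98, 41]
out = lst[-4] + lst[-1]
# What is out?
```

lst has length 6. Negative index -4 maps to positive index 6 + (-4) = 2. lst[2] = 70.
lst has length 6. Negative index -1 maps to positive index 6 + (-1) = 5. lst[5] = 41.
Sum: 70 + 41 = 111.

111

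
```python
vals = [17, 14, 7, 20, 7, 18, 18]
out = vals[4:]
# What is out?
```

vals has length 7. The slice vals[4:] selects indices [4, 5, 6] (4->7, 5->18, 6->18), giving [7, 18, 18].

[7, 18, 18]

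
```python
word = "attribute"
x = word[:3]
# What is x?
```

word has length 9. The slice word[:3] selects indices [0, 1, 2] (0->'a', 1->'t', 2->'t'), giving 'att'.

'att'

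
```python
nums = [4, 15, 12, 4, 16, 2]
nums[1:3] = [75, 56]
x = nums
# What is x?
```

nums starts as [4, 15, 12, 4, 16, 2] (length 6). The slice nums[1:3] covers indices [1, 2] with values [15, 12]. Replacing that slice with [75, 56] (same length) produces [4, 75, 56, 4, 16, 2].

[4, 75, 56, 4, 16, 2]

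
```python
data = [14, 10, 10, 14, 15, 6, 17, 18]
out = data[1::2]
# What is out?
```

data has length 8. The slice data[1::2] selects indices [1, 3, 5, 7] (1->10, 3->14, 5->6, 7->18), giving [10, 14, 6, 18].

[10, 14, 6, 18]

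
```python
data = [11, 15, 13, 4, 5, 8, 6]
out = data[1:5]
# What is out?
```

data has length 7. The slice data[1:5] selects indices [1, 2, 3, 4] (1->15, 2->13, 3->4, 4->5), giving [15, 13, 4, 5].

[15, 13, 4, 5]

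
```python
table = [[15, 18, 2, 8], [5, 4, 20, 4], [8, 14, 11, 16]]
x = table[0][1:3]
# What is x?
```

table[0] = [15, 18, 2, 8]. table[0] has length 4. The slice table[0][1:3] selects indices [1, 2] (1->18, 2->2), giving [18, 2].

[18, 2]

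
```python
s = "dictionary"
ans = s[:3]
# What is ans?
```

s has length 10. The slice s[:3] selects indices [0, 1, 2] (0->'d', 1->'i', 2->'c'), giving 'dic'.

'dic'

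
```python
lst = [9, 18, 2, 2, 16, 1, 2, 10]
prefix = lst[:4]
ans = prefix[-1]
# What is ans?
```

lst has length 8. The slice lst[:4] selects indices [0, 1, 2, 3] (0->9, 1->18, 2->2, 3->2), giving [9, 18, 2, 2]. So prefix = [9, 18, 2, 2]. Then prefix[-1] = 2.

2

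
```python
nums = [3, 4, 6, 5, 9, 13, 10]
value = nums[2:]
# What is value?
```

nums has length 7. The slice nums[2:] selects indices [2, 3, 4, 5, 6] (2->6, 3->5, 4->9, 5->13, 6->10), giving [6, 5, 9, 13, 10].

[6, 5, 9, 13, 10]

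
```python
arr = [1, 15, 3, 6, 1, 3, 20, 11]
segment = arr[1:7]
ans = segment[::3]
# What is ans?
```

arr has length 8. The slice arr[1:7] selects indices [1, 2, 3, 4, 5, 6] (1->15, 2->3, 3->6, 4->1, 5->3, 6->20), giving [15, 3, 6, 1, 3, 20]. So segment = [15, 3, 6, 1, 3, 20]. segment has length 6. The slice segment[::3] selects indices [0, 3] (0->15, 3->1), giving [15, 1].

[15, 1]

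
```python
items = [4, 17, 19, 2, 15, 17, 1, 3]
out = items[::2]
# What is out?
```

items has length 8. The slice items[::2] selects indices [0, 2, 4, 6] (0->4, 2->19, 4->15, 6->1), giving [4, 19, 15, 1].

[4, 19, 15, 1]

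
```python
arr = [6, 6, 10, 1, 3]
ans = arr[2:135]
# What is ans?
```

arr has length 5. The slice arr[2:135] selects indices [2, 3, 4] (2->10, 3->1, 4->3), giving [10, 1, 3].

[10, 1, 3]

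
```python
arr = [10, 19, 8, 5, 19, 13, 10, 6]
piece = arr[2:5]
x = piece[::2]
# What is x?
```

arr has length 8. The slice arr[2:5] selects indices [2, 3, 4] (2->8, 3->5, 4->19), giving [8, 5, 19]. So piece = [8, 5, 19]. piece has length 3. The slice piece[::2] selects indices [0, 2] (0->8, 2->19), giving [8, 19].

[8, 19]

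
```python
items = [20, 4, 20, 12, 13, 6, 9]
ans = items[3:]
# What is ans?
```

items has length 7. The slice items[3:] selects indices [3, 4, 5, 6] (3->12, 4->13, 5->6, 6->9), giving [12, 13, 6, 9].

[12, 13, 6, 9]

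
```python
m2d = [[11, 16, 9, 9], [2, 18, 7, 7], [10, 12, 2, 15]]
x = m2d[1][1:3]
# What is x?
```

m2d[1] = [2, 18, 7, 7]. m2d[1] has length 4. The slice m2d[1][1:3] selects indices [1, 2] (1->18, 2->7), giving [18, 7].

[18, 7]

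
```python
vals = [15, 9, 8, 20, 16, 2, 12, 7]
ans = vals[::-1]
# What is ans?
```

vals has length 8. The slice vals[::-1] selects indices [7, 6, 5, 4, 3, 2, 1, 0] (7->7, 6->12, 5->2, 4->16, 3->20, 2->8, 1->9, 0->15), giving [7, 12, 2, 16, 20, 8, 9, 15].

[7, 12, 2, 16, 20, 8, 9, 15]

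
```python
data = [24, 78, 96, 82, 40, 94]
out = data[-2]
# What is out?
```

data has length 6. Negative index -2 maps to positive index 6 + (-2) = 4. data[4] = 40.

40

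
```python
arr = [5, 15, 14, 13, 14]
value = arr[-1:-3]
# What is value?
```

arr has length 5. The slice arr[-1:-3] resolves to an empty index range, so the result is [].

[]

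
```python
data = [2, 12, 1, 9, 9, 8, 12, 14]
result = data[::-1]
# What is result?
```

data has length 8. The slice data[::-1] selects indices [7, 6, 5, 4, 3, 2, 1, 0] (7->14, 6->12, 5->8, 4->9, 3->9, 2->1, 1->12, 0->2), giving [14, 12, 8, 9, 9, 1, 12, 2].

[14, 12, 8, 9, 9, 1, 12, 2]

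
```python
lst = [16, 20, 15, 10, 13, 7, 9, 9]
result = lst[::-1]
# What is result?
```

lst has length 8. The slice lst[::-1] selects indices [7, 6, 5, 4, 3, 2, 1, 0] (7->9, 6->9, 5->7, 4->13, 3->10, 2->15, 1->20, 0->16), giving [9, 9, 7, 13, 10, 15, 20, 16].

[9, 9, 7, 13, 10, 15, 20, 16]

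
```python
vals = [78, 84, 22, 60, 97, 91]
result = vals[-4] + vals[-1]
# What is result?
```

vals has length 6. Negative index -4 maps to positive index 6 + (-4) = 2. vals[2] = 22.
vals has length 6. Negative index -1 maps to positive index 6 + (-1) = 5. vals[5] = 91.
Sum: 22 + 91 = 113.

113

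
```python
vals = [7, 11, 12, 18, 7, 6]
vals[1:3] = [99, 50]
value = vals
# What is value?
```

vals starts as [7, 11, 12, 18, 7, 6] (length 6). The slice vals[1:3] covers indices [1, 2] with values [11, 12]. Replacing that slice with [99, 50] (same length) produces [7, 99, 50, 18, 7, 6].

[7, 99, 50, 18, 7, 6]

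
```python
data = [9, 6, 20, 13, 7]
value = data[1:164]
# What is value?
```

data has length 5. The slice data[1:164] selects indices [1, 2, 3, 4] (1->6, 2->20, 3->13, 4->7), giving [6, 20, 13, 7].

[6, 20, 13, 7]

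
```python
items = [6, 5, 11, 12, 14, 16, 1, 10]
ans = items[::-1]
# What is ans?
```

items has length 8. The slice items[::-1] selects indices [7, 6, 5, 4, 3, 2, 1, 0] (7->10, 6->1, 5->16, 4->14, 3->12, 2->11, 1->5, 0->6), giving [10, 1, 16, 14, 12, 11, 5, 6].

[10, 1, 16, 14, 12, 11, 5, 6]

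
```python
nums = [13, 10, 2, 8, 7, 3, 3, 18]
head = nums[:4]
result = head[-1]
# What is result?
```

nums has length 8. The slice nums[:4] selects indices [0, 1, 2, 3] (0->13, 1->10, 2->2, 3->8), giving [13, 10, 2, 8]. So head = [13, 10, 2, 8]. Then head[-1] = 8.

8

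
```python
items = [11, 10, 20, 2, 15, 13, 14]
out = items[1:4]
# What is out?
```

items has length 7. The slice items[1:4] selects indices [1, 2, 3] (1->10, 2->20, 3->2), giving [10, 20, 2].

[10, 20, 2]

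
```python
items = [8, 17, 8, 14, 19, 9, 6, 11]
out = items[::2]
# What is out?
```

items has length 8. The slice items[::2] selects indices [0, 2, 4, 6] (0->8, 2->8, 4->19, 6->6), giving [8, 8, 19, 6].

[8, 8, 19, 6]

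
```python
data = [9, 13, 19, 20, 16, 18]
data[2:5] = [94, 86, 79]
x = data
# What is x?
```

data starts as [9, 13, 19, 20, 16, 18] (length 6). The slice data[2:5] covers indices [2, 3, 4] with values [19, 20, 16]. Replacing that slice with [94, 86, 79] (same length) produces [9, 13, 94, 86, 79, 18].

[9, 13, 94, 86, 79, 18]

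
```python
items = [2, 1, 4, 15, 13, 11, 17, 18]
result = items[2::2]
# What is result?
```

items has length 8. The slice items[2::2] selects indices [2, 4, 6] (2->4, 4->13, 6->17), giving [4, 13, 17].

[4, 13, 17]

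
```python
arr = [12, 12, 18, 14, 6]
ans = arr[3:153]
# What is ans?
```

arr has length 5. The slice arr[3:153] selects indices [3, 4] (3->14, 4->6), giving [14, 6].

[14, 6]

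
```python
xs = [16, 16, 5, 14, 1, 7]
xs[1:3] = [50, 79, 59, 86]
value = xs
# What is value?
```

xs starts as [16, 16, 5, 14, 1, 7] (length 6). The slice xs[1:3] covers indices [1, 2] with values [16, 5]. Replacing that slice with [50, 79, 59, 86] (different length) produces [16, 50, 79, 59, 86, 14, 1, 7].

[16, 50, 79, 59, 86, 14, 1, 7]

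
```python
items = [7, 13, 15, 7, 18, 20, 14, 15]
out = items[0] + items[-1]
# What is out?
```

items has length 8. items[0] = 7.
items has length 8. Negative index -1 maps to positive index 8 + (-1) = 7. items[7] = 15.
Sum: 7 + 15 = 22.

22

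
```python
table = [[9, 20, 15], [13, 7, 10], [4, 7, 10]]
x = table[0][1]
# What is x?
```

table[0] = [9, 20, 15]. Taking column 1 of that row yields 20.

20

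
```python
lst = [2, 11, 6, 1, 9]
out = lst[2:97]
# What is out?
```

lst has length 5. The slice lst[2:97] selects indices [2, 3, 4] (2->6, 3->1, 4->9), giving [6, 1, 9].

[6, 1, 9]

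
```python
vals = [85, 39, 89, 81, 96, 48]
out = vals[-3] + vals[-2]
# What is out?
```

vals has length 6. Negative index -3 maps to positive index 6 + (-3) = 3. vals[3] = 81.
vals has length 6. Negative index -2 maps to positive index 6 + (-2) = 4. vals[4] = 96.
Sum: 81 + 96 = 177.

177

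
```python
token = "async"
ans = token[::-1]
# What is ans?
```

token has length 5. The slice token[::-1] selects indices [4, 3, 2, 1, 0] (4->'c', 3->'n', 2->'y', 1->'s', 0->'a'), giving 'cnysa'.

'cnysa'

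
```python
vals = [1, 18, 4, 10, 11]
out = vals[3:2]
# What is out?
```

vals has length 5. The slice vals[3:2] resolves to an empty index range, so the result is [].

[]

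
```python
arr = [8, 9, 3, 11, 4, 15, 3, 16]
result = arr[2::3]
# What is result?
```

arr has length 8. The slice arr[2::3] selects indices [2, 5] (2->3, 5->15), giving [3, 15].

[3, 15]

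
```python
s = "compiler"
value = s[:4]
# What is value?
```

s has length 8. The slice s[:4] selects indices [0, 1, 2, 3] (0->'c', 1->'o', 2->'m', 3->'p'), giving 'comp'.

'comp'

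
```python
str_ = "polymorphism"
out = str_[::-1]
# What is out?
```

str_ has length 12. The slice str_[::-1] selects indices [11, 10, 9, 8, 7, 6, 5, 4, 3, 2, 1, 0] (11->'m', 10->'s', 9->'i', 8->'h', 7->'p', 6->'r', 5->'o', 4->'m', 3->'y', 2->'l', 1->'o', 0->'p'), giving 'msihpromylop'.

'msihpromylop'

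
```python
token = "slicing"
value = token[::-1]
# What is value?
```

token has length 7. The slice token[::-1] selects indices [6, 5, 4, 3, 2, 1, 0] (6->'g', 5->'n', 4->'i', 3->'c', 2->'i', 1->'l', 0->'s'), giving 'gnicils'.

'gnicils'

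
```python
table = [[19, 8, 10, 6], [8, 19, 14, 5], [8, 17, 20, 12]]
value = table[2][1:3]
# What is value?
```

table[2] = [8, 17, 20, 12]. table[2] has length 4. The slice table[2][1:3] selects indices [1, 2] (1->17, 2->20), giving [17, 20].

[17, 20]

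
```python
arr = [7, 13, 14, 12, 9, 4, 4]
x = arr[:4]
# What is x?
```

arr has length 7. The slice arr[:4] selects indices [0, 1, 2, 3] (0->7, 1->13, 2->14, 3->12), giving [7, 13, 14, 12].

[7, 13, 14, 12]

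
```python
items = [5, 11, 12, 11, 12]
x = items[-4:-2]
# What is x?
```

items has length 5. The slice items[-4:-2] selects indices [1, 2] (1->11, 2->12), giving [11, 12].

[11, 12]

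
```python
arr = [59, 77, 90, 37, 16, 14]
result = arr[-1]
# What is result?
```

arr has length 6. Negative index -1 maps to positive index 6 + (-1) = 5. arr[5] = 14.

14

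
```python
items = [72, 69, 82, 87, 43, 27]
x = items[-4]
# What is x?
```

items has length 6. Negative index -4 maps to positive index 6 + (-4) = 2. items[2] = 82.

82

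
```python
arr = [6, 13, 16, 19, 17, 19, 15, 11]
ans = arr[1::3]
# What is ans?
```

arr has length 8. The slice arr[1::3] selects indices [1, 4, 7] (1->13, 4->17, 7->11), giving [13, 17, 11].

[13, 17, 11]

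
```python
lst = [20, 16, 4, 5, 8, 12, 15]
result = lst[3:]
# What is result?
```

lst has length 7. The slice lst[3:] selects indices [3, 4, 5, 6] (3->5, 4->8, 5->12, 6->15), giving [5, 8, 12, 15].

[5, 8, 12, 15]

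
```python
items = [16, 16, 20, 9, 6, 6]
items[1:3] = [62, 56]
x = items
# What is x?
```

items starts as [16, 16, 20, 9, 6, 6] (length 6). The slice items[1:3] covers indices [1, 2] with values [16, 20]. Replacing that slice with [62, 56] (same length) produces [16, 62, 56, 9, 6, 6].

[16, 62, 56, 9, 6, 6]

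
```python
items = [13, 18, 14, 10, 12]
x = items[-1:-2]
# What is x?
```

items has length 5. The slice items[-1:-2] resolves to an empty index range, so the result is [].

[]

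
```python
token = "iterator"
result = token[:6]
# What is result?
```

token has length 8. The slice token[:6] selects indices [0, 1, 2, 3, 4, 5] (0->'i', 1->'t', 2->'e', 3->'r', 4->'a', 5->'t'), giving 'iterat'.

'iterat'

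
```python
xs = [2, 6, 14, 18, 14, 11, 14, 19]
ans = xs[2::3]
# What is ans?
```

xs has length 8. The slice xs[2::3] selects indices [2, 5] (2->14, 5->11), giving [14, 11].

[14, 11]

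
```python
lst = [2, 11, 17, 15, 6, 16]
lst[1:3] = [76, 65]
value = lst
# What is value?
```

lst starts as [2, 11, 17, 15, 6, 16] (length 6). The slice lst[1:3] covers indices [1, 2] with values [11, 17]. Replacing that slice with [76, 65] (same length) produces [2, 76, 65, 15, 6, 16].

[2, 76, 65, 15, 6, 16]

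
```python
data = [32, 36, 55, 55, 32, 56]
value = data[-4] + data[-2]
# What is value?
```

data has length 6. Negative index -4 maps to positive index 6 + (-4) = 2. data[2] = 55.
data has length 6. Negative index -2 maps to positive index 6 + (-2) = 4. data[4] = 32.
Sum: 55 + 32 = 87.

87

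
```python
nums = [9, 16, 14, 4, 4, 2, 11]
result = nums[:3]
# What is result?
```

nums has length 7. The slice nums[:3] selects indices [0, 1, 2] (0->9, 1->16, 2->14), giving [9, 16, 14].

[9, 16, 14]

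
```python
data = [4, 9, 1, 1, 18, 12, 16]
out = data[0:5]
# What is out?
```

data has length 7. The slice data[0:5] selects indices [0, 1, 2, 3, 4] (0->4, 1->9, 2->1, 3->1, 4->18), giving [4, 9, 1, 1, 18].

[4, 9, 1, 1, 18]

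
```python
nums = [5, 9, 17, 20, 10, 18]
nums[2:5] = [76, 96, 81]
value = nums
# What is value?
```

nums starts as [5, 9, 17, 20, 10, 18] (length 6). The slice nums[2:5] covers indices [2, 3, 4] with values [17, 20, 10]. Replacing that slice with [76, 96, 81] (same length) produces [5, 9, 76, 96, 81, 18].

[5, 9, 76, 96, 81, 18]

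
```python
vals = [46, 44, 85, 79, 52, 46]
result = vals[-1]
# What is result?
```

vals has length 6. Negative index -1 maps to positive index 6 + (-1) = 5. vals[5] = 46.

46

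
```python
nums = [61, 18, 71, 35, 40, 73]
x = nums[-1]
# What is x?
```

nums has length 6. Negative index -1 maps to positive index 6 + (-1) = 5. nums[5] = 73.

73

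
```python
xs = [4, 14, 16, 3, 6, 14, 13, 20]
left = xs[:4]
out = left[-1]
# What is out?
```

xs has length 8. The slice xs[:4] selects indices [0, 1, 2, 3] (0->4, 1->14, 2->16, 3->3), giving [4, 14, 16, 3]. So left = [4, 14, 16, 3]. Then left[-1] = 3.

3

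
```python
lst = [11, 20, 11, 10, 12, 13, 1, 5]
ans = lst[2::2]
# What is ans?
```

lst has length 8. The slice lst[2::2] selects indices [2, 4, 6] (2->11, 4->12, 6->1), giving [11, 12, 1].

[11, 12, 1]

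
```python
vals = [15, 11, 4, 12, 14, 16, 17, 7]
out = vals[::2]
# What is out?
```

vals has length 8. The slice vals[::2] selects indices [0, 2, 4, 6] (0->15, 2->4, 4->14, 6->17), giving [15, 4, 14, 17].

[15, 4, 14, 17]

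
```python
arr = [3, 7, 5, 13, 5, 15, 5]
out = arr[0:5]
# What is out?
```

arr has length 7. The slice arr[0:5] selects indices [0, 1, 2, 3, 4] (0->3, 1->7, 2->5, 3->13, 4->5), giving [3, 7, 5, 13, 5].

[3, 7, 5, 13, 5]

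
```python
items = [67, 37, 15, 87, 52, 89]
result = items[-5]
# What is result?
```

items has length 6. Negative index -5 maps to positive index 6 + (-5) = 1. items[1] = 37.

37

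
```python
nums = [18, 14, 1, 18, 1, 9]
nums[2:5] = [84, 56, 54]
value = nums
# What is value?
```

nums starts as [18, 14, 1, 18, 1, 9] (length 6). The slice nums[2:5] covers indices [2, 3, 4] with values [1, 18, 1]. Replacing that slice with [84, 56, 54] (same length) produces [18, 14, 84, 56, 54, 9].

[18, 14, 84, 56, 54, 9]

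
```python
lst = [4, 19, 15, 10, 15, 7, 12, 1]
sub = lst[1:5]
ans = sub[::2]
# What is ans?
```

lst has length 8. The slice lst[1:5] selects indices [1, 2, 3, 4] (1->19, 2->15, 3->10, 4->15), giving [19, 15, 10, 15]. So sub = [19, 15, 10, 15]. sub has length 4. The slice sub[::2] selects indices [0, 2] (0->19, 2->10), giving [19, 10].

[19, 10]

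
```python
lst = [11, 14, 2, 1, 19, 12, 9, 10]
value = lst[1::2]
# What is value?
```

lst has length 8. The slice lst[1::2] selects indices [1, 3, 5, 7] (1->14, 3->1, 5->12, 7->10), giving [14, 1, 12, 10].

[14, 1, 12, 10]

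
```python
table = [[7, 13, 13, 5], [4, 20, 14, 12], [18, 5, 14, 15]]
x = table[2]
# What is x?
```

table has 3 rows. Row 2 is [18, 5, 14, 15].

[18, 5, 14, 15]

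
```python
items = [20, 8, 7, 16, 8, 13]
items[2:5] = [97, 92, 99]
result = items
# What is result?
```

items starts as [20, 8, 7, 16, 8, 13] (length 6). The slice items[2:5] covers indices [2, 3, 4] with values [7, 16, 8]. Replacing that slice with [97, 92, 99] (same length) produces [20, 8, 97, 92, 99, 13].

[20, 8, 97, 92, 99, 13]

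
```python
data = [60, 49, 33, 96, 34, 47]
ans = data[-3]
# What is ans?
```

data has length 6. Negative index -3 maps to positive index 6 + (-3) = 3. data[3] = 96.

96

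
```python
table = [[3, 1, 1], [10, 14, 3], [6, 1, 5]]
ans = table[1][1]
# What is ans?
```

table[1] = [10, 14, 3]. Taking column 1 of that row yields 14.

14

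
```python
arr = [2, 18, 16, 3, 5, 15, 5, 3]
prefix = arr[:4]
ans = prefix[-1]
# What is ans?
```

arr has length 8. The slice arr[:4] selects indices [0, 1, 2, 3] (0->2, 1->18, 2->16, 3->3), giving [2, 18, 16, 3]. So prefix = [2, 18, 16, 3]. Then prefix[-1] = 3.

3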